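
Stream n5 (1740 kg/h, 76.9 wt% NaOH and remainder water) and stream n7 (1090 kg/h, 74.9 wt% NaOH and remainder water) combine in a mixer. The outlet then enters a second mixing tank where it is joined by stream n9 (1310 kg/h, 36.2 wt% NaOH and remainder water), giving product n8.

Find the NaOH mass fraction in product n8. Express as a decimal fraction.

0.6349

Overall, product flow = 4140 kg/h.
NaOH in = 1740×0.769 + 1090×0.749 + 1310×0.362 = 2628.7 kg/h.
NaOH fraction in n8 = 0.6349.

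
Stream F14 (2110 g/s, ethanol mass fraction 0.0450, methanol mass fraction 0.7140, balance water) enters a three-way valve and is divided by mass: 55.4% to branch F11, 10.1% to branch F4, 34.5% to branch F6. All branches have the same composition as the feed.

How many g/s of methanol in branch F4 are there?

152.2 g/s

Branch F4 total = 0.101×2110 = 213.11 g/s.
methanol in F4 = 0.714×213.11 = 152.16 g/s.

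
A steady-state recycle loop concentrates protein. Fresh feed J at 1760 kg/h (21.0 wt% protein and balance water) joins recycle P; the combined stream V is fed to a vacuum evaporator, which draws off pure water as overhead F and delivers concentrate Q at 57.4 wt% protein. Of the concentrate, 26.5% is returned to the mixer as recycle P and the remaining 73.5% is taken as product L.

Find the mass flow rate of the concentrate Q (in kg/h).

Overall protein balance (none leaves overhead): protein in fresh feed = protein in product, i.e. 1760×0.210 = (1−0.265)·Q·0.574.
Q = 369.6/(0.574×0.735) = 876.06 kg/h.

876.1 kg/h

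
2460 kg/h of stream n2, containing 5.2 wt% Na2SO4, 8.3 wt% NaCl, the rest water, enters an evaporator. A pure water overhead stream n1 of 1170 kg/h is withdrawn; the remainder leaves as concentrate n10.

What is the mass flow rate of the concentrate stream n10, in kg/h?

1290 kg/h

Concentrate = 2460 − 1170 = 1290 kg/h.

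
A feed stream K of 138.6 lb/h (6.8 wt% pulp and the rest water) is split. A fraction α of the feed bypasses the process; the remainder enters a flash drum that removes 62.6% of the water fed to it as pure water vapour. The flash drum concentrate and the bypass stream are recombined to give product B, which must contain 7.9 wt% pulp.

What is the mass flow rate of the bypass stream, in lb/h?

105.5 lb/h

All 138.6×0.068 = 9.4248 lb/h of pulp reaches B, so B = 9.4248/0.079 = 119.3 lb/h and vapour = 19.299 lb/h.
The evaporator receives (1−α)·138.6 of feed at 0.932 water and removes 0.626 of that water:
0.626×0.932×(1−α)×138.6 = 19.299
(1−α) = 19.299/80.864 = 0.2387;  α = 0.7613.
Bypass flow = 0.7613×138.6 = 105.52 lb/h.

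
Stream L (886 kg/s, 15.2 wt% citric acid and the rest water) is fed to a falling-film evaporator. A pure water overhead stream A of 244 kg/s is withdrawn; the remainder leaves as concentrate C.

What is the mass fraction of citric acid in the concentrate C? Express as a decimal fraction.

0.210

citric acid is not removed: 886×0.152 = 134.67 kg/s of citric acid enters C.
Concentrate = 886 − 244 = 642 kg/s.
Mass fraction = 134.67/642 = 0.210.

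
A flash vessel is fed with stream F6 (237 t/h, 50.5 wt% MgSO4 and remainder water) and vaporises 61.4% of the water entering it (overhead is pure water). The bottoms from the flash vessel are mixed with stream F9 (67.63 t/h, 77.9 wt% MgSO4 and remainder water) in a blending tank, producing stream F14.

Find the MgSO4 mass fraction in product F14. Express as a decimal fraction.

Vapour removed = 0.614×0.495×237 = 72.031 t/h; concentrate = 164.97 t/h.
MgSO4 reaching the mixer = 119.69 (from concentrate) + 67.63×0.779 = 172.37 t/h.
Product flow = 164.97 + 67.63 = 232.6 t/h; MgSO4 fraction = 0.741.

0.741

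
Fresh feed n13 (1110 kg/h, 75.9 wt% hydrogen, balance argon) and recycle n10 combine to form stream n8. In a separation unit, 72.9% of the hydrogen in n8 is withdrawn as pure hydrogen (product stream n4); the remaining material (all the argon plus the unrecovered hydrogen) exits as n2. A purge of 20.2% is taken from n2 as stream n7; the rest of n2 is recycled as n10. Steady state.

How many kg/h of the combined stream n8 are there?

argon enters only via n13 and leaves only via the purge: 1110×0.241 = 0.202×(argon in n2), and the separation unit passes all argon, so argon in n8 = argon in n2 = 1324.3 kg/h.
hydrogen in n8: m_A = 1110×0.759 + (1−0.202)·(1−0.729)·m_A, so m_A = 842.49/0.7837 = 1075 kg/h.
n8 = 1075 + 1324.3 = 2399.3 kg/h.

2399 kg/h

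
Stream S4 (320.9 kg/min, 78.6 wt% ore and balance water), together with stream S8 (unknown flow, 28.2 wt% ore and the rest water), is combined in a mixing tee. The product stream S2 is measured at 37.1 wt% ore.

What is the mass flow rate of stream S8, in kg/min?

1496 kg/min

Let S8 be the unknown flow. Total out = 320.9 + S8.
ore balance: 252.23 + 0.282·S8 = 0.371·(320.9 + S8)
(0.282 − 0.371)·S8 = 0.371×320.9 − 252.23 = -133.17
S8 = -133.17 / -0.089 = 1496.3 kg/min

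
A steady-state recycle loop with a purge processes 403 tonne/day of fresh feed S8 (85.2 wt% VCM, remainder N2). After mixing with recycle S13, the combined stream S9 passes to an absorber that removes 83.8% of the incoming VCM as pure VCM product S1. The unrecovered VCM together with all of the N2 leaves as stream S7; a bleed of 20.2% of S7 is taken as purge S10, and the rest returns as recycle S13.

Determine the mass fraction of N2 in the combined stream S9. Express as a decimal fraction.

0.4282

N2 enters only via S8 and leaves only via the purge: 403×0.148 = 0.202×(N2 in S7), and the absorber passes all N2, so N2 in S9 = N2 in S7 = 295.27 tonne/day.
VCM in S9: m_A = 403×0.852 + (1−0.202)·(1−0.838)·m_A, so m_A = 343.36/0.8707 = 394.33 tonne/day.
S9 = 394.33 + 295.27 = 689.6 tonne/day.
N2 fraction in S9 = 295.27/689.6 = 0.4282.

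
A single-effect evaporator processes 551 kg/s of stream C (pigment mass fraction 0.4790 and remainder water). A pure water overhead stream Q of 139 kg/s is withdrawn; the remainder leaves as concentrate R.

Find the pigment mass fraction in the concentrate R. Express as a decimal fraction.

pigment is not removed: 551×0.479 = 263.93 kg/s of pigment enters R.
Concentrate = 551 − 139 = 412 kg/s.
Mass fraction = 263.93/412 = 0.6406.

0.6406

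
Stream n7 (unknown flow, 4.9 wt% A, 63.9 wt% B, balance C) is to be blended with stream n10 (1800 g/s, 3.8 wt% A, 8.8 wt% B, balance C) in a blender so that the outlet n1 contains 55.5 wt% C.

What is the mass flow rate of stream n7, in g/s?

2363 g/s

Let n7 be the unknown flow. Total out = 1800 + n7.
C balance: 1573.2 + 0.312·n7 = 0.555·(1800 + n7)
(0.312 − 0.555)·n7 = 0.555×1800 − 1573.2 = -574.2
n7 = -574.2 / -0.243 = 2363 g/s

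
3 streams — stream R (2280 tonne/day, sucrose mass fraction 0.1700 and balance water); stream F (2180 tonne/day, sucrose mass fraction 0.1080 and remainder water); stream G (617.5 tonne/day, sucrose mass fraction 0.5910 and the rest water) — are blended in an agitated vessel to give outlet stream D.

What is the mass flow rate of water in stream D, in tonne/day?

4090 tonne/day

water out = water in = 2280×0.830 + 2180×0.892 + 617.5×0.409 = 4089.5 tonne/day.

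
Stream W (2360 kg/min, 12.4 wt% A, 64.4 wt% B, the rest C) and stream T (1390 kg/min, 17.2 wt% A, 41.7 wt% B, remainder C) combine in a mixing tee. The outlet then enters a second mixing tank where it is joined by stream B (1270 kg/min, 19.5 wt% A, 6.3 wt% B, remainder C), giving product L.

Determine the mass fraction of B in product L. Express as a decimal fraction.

Overall, product flow = 5020 kg/min.
B in = 2360×0.644 + 1390×0.417 + 1270×0.063 = 2179.5 kg/min.
B fraction in L = 0.434.

0.434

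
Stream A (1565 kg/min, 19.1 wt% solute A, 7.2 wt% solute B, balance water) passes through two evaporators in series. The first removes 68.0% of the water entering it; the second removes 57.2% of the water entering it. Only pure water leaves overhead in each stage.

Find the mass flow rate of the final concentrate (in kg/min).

water in feed = 1565×0.737 = 1153.4 kg/min.
After stage 1: water left = (1−0.680)×1153.4 = 369.09; stream total = 780.68 kg/min.
After stage 2: water left = (1−0.572)×369.09 = 157.97; final concentrate = 569.57 kg/min.

569.6 kg/min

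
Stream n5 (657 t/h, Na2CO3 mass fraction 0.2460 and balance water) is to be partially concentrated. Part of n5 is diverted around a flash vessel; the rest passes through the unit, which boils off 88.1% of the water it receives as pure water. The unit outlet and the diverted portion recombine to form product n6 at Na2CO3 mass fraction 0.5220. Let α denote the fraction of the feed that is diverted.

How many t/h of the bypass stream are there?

All 657×0.246 = 161.62 t/h of Na2CO3 reaches n6, so n6 = 161.62/0.522 = 309.62 t/h and vapour = 347.38 t/h.
The evaporator receives (1−α)·657 of feed at 0.754 water and removes 0.881 of that water:
0.881×0.754×(1−α)×657 = 347.38
(1−α) = 347.38/436.43 = 0.7960;  α = 0.2040.
Bypass flow = 0.2040×657 = 134.05 t/h.

134.1 t/h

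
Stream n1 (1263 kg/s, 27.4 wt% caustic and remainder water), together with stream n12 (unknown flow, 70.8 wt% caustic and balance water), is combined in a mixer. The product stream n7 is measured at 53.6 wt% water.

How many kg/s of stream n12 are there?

983.5 kg/s

Let n12 be the unknown flow. Total out = 1263 + n12.
water balance: 916.94 + 0.292·n12 = 0.536·(1263 + n12)
(0.292 − 0.536)·n12 = 0.536×1263 − 916.94 = -239.97
n12 = -239.97 / -0.244 = 983.48 kg/s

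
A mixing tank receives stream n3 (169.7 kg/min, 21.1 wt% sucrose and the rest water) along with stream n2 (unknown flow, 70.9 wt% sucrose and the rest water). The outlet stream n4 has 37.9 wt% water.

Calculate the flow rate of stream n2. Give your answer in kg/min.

790.6 kg/min

Let n2 be the unknown flow. Total out = 169.7 + n2.
water balance: 133.89 + 0.291·n2 = 0.379·(169.7 + n2)
(0.291 − 0.379)·n2 = 0.379×169.7 − 133.89 = -69.577
n2 = -69.577 / -0.088 = 790.65 kg/min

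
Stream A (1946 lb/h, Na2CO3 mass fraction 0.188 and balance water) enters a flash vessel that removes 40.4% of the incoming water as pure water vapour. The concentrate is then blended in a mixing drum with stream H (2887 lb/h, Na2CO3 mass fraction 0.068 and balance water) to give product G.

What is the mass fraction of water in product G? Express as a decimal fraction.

0.866

Vapour removed = 0.404×0.812×1946 = 638.38 lb/h; concentrate = 1307.6 lb/h.
water reaching the mixer = 941.77 (from concentrate) + 2887×0.932 = 3632.5 lb/h.
Product flow = 1307.6 + 2887 = 4194.6 lb/h; water fraction = 0.866.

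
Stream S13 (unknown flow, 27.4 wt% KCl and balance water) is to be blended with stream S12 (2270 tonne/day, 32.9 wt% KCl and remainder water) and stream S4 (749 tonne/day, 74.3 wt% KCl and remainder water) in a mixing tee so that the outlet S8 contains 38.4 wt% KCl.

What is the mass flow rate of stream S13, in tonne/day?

1309 tonne/day

Let S13 be the unknown flow. Total out = 3019 + S13.
KCl balance: 1303.3 + 0.274·S13 = 0.384·(3019 + S13)
(0.274 − 0.384)·S13 = 0.384×3019 − 1303.3 = -144.04
S13 = -144.04 / -0.110 = 1309.5 tonne/day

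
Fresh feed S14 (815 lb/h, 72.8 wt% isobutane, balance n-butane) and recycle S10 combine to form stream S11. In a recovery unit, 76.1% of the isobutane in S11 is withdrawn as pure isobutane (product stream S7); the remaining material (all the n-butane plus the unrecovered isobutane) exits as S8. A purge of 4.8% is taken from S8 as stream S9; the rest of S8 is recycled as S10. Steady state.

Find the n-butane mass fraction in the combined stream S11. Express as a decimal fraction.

n-butane enters only via S14 and leaves only via the purge: 815×0.272 = 0.048×(n-butane in S8), and the recovery unit passes all n-butane, so n-butane in S11 = n-butane in S8 = 4618.3 lb/h.
isobutane in S11: m_A = 815×0.728 + (1−0.048)·(1−0.761)·m_A, so m_A = 593.32/0.7725 = 768.08 lb/h.
S11 = 768.08 + 4618.3 = 5386.4 lb/h.
n-butane fraction in S11 = 4618.3/5386.4 = 0.8574.

0.8574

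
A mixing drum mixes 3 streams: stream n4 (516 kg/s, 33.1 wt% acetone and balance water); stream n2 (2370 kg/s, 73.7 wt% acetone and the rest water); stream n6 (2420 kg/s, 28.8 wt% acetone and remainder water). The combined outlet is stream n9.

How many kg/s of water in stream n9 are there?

water out = water in = 516×0.669 + 2370×0.263 + 2420×0.712 = 2691.6 kg/s.

2692 kg/s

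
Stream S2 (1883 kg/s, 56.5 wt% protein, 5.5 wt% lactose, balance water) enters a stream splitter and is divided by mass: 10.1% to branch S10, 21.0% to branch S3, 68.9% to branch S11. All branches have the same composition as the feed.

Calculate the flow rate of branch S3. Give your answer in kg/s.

Branch S3 flow = 0.210×1883 = 395.43 kg/s.

395.4 kg/s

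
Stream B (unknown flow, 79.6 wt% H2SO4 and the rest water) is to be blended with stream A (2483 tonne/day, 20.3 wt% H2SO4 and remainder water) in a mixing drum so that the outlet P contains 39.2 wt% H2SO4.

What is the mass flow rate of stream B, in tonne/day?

1162 tonne/day

Let B be the unknown flow. Total out = 2483 + B.
H2SO4 balance: 504.05 + 0.796·B = 0.392·(2483 + B)
(0.796 − 0.392)·B = 0.392×2483 − 504.05 = 469.29
B = 469.29 / 0.404 = 1161.6 tonne/day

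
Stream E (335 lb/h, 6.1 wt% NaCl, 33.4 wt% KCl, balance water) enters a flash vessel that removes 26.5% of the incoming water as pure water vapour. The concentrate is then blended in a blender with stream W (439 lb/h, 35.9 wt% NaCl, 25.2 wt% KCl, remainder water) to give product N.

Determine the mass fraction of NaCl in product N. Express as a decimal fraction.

Vapour removed = 0.265×0.605×335 = 53.709 lb/h; concentrate = 281.29 lb/h.
NaCl reaching the mixer = 20.435 (from concentrate) + 439×0.359 = 178.04 lb/h.
Product flow = 281.29 + 439 = 720.29 lb/h; NaCl fraction = 0.2472.

0.2472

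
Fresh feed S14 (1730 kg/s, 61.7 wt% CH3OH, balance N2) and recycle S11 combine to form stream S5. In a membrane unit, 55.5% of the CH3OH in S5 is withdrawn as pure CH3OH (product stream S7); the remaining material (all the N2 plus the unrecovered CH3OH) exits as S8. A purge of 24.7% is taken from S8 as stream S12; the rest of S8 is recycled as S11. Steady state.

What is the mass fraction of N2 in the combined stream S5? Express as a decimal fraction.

0.6256

N2 enters only via S14 and leaves only via the purge: 1730×0.383 = 0.247×(N2 in S8), and the membrane unit passes all N2, so N2 in S5 = N2 in S8 = 2682.6 kg/s.
CH3OH in S5: m_A = 1730×0.617 + (1−0.247)·(1−0.555)·m_A, so m_A = 1067.4/0.6649 = 1605.3 kg/s.
S5 = 1605.3 + 2682.6 = 4287.9 kg/s.
N2 fraction in S5 = 2682.6/4287.9 = 0.6256.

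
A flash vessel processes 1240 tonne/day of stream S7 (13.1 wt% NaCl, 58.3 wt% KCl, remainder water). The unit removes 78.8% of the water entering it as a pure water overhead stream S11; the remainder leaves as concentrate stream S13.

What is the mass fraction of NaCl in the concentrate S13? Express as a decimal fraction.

0.1691

NaCl is not removed: 1240×0.131 = 162.44 tonne/day of NaCl enters S13.
water entering = 1240×0.286 = 354.64 tonne/day; overhead removed = 0.788×354.64 = 279.46 tonne/day.
Concentrate = 1240 − 279.46 = 960.54 tonne/day.
Mass fraction = 162.44/960.54 = 0.1691.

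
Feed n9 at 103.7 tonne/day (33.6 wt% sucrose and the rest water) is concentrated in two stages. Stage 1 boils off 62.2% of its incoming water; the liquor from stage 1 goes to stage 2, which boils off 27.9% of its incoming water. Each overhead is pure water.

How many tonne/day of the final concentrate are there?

water in feed = 103.7×0.664 = 68.857 tonne/day.
After stage 1: water left = (1−0.622)×68.857 = 26.028; stream total = 60.871 tonne/day.
After stage 2: water left = (1−0.279)×26.028 = 18.766; final concentrate = 53.609 tonne/day.

53.61 tonne/day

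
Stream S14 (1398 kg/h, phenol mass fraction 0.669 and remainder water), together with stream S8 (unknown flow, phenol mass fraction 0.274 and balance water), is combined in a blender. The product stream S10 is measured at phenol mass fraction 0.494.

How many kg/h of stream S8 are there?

1112 kg/h

Let S8 be the unknown flow. Total out = 1398 + S8.
phenol balance: 935.26 + 0.274·S8 = 0.494·(1398 + S8)
(0.274 − 0.494)·S8 = 0.494×1398 − 935.26 = -244.65
S8 = -244.65 / -0.220 = 1112 kg/h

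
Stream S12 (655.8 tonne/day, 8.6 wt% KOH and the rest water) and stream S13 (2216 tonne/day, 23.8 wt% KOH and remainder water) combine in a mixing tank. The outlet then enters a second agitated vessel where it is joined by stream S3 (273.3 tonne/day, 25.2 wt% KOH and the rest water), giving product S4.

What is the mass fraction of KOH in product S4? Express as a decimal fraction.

0.2075

Overall, product flow = 3145.1 tonne/day.
KOH in = 655.8×0.086 + 2216×0.238 + 273.3×0.252 = 652.68 tonne/day.
KOH fraction in S4 = 0.2075.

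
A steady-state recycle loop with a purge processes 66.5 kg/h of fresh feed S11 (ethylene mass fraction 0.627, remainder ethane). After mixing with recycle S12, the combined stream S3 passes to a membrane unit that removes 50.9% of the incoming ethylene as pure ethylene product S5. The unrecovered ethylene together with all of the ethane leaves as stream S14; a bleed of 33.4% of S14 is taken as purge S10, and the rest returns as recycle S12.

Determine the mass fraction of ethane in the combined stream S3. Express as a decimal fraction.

0.545

ethane enters only via S11 and leaves only via the purge: 66.5×0.373 = 0.334×(ethane in S14), and the membrane unit passes all ethane, so ethane in S3 = ethane in S14 = 74.265 kg/h.
ethylene in S3: m_A = 66.5×0.627 + (1−0.334)·(1−0.509)·m_A, so m_A = 41.696/0.6730 = 61.955 kg/h.
S3 = 61.955 + 74.265 = 136.22 kg/h.
ethane fraction in S3 = 74.265/136.22 = 0.545.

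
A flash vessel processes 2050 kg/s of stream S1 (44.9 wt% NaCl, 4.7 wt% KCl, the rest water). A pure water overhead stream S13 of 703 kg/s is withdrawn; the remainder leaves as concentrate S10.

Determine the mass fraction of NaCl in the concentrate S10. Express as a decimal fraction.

NaCl is not removed: 2050×0.449 = 920.45 kg/s of NaCl enters S10.
Concentrate = 2050 − 703 = 1347 kg/s.
Mass fraction = 920.45/1347 = 0.683.

0.683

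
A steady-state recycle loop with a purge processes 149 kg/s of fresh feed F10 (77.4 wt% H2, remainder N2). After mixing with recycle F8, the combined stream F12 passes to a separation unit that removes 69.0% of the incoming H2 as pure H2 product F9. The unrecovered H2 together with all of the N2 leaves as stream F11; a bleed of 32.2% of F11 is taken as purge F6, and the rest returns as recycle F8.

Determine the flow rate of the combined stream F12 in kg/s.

250.6 kg/s

N2 enters only via F10 and leaves only via the purge: 149×0.226 = 0.322×(N2 in F11), and the separation unit passes all N2, so N2 in F12 = N2 in F11 = 104.58 kg/s.
H2 in F12: m_A = 149×0.774 + (1−0.322)·(1−0.690)·m_A, so m_A = 115.33/0.7898 = 146.02 kg/s.
F12 = 146.02 + 104.58 = 250.59 kg/s.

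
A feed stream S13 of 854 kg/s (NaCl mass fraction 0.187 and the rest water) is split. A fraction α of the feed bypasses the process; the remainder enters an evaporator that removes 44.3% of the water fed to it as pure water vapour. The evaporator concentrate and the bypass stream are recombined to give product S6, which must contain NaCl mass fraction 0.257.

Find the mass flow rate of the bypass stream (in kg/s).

All 854×0.187 = 159.7 kg/s of NaCl reaches S6, so S6 = 159.7/0.257 = 621.39 kg/s and vapour = 232.61 kg/s.
The evaporator receives (1−α)·854 of feed at 0.813 water and removes 0.443 of that water:
0.443×0.813×(1−α)×854 = 232.61
(1−α) = 232.61/307.58 = 0.7563;  α = 0.2437.
Bypass flow = 0.2437×854 = 208.15 kg/s.

208.2 kg/s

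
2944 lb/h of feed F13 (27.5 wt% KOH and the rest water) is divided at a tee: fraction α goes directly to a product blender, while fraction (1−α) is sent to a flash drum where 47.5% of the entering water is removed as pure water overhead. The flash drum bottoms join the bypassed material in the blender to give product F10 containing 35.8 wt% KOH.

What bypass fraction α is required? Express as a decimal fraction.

All 2944×0.275 = 809.6 lb/h of KOH reaches F10, so F10 = 809.6/0.358 = 2261.5 lb/h and vapour = 682.55 lb/h.
The evaporator receives (1−α)·2944 of feed at 0.725 water and removes 0.475 of that water:
0.475×0.725×(1−α)×2944 = 682.55
(1−α) = 682.55/1013.8 = 0.6732;  α = 0.3268.

0.327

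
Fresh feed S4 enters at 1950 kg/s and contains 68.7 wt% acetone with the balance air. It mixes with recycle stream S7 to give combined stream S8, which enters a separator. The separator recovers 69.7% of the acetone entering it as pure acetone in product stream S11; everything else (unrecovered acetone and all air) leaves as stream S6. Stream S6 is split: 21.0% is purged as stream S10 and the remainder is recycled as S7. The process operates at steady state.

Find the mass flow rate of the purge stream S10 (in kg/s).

air enters only via S4 and leaves only via the purge: 1950×0.313 = 0.210×(air in S6), and the separator passes all air, so air in S8 = air in S6 = 2906.4 kg/s.
acetone in S8: m_A = 1950×0.687 + (1−0.210)·(1−0.697)·m_A, so m_A = 1339.7/0.7606 = 1761.2 kg/s.
S6 = (1−0.697)×1761.2 + 2906.4 = 3440.1 kg/s.
Purge S10 = 0.210×3440.1 = 722.42 kg/s.

722.4 kg/s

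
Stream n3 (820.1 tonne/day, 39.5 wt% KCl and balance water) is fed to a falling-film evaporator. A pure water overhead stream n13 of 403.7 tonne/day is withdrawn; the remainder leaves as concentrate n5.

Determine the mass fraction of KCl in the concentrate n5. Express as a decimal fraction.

KCl is not removed: 820.1×0.395 = 323.94 tonne/day of KCl enters n5.
Concentrate = 820.1 − 403.7 = 416.4 tonne/day.
Mass fraction = 323.94/416.4 = 0.778.

0.778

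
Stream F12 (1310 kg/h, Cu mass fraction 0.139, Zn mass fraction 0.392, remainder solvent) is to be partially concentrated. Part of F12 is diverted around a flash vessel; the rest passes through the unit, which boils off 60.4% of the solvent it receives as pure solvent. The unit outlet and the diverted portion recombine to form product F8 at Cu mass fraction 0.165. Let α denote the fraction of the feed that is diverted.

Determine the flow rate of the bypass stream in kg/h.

All 1310×0.139 = 182.09 kg/h of Cu reaches F8, so F8 = 182.09/0.165 = 1103.6 kg/h and vapour = 206.42 kg/h.
The evaporator receives (1−α)·1310 of feed at 0.469 solvent and removes 0.604 of that solvent:
0.604×0.469×(1−α)×1310 = 206.42
(1−α) = 206.42/371.09 = 0.5563;  α = 0.4437.
Bypass flow = 0.4437×1310 = 581.3 kg/h.

581.3 kg/h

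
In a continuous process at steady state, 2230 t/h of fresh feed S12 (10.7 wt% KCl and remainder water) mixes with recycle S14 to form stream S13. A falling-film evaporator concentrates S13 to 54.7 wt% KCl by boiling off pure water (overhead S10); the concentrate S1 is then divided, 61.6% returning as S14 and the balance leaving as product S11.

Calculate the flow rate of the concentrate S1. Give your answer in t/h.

1136 t/h

Overall KCl balance (none leaves overhead): KCl in fresh feed = KCl in product, i.e. 2230×0.107 = (1−0.616)·S1·0.547.
S1 = 238.61/(0.547×0.384) = 1136 t/h.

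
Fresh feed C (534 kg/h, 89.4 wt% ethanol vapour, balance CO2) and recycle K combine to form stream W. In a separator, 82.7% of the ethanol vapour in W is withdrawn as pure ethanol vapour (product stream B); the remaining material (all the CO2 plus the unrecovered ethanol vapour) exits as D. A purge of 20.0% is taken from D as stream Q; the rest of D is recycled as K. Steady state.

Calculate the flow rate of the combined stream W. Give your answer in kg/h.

837.1 kg/h

CO2 enters only via C and leaves only via the purge: 534×0.106 = 0.200×(CO2 in D), and the separator passes all CO2, so CO2 in W = CO2 in D = 283.02 kg/h.
ethanol vapour in W: m_A = 534×0.894 + (1−0.200)·(1−0.827)·m_A, so m_A = 477.4/0.8616 = 554.08 kg/h.
W = 554.08 + 283.02 = 837.1 kg/h.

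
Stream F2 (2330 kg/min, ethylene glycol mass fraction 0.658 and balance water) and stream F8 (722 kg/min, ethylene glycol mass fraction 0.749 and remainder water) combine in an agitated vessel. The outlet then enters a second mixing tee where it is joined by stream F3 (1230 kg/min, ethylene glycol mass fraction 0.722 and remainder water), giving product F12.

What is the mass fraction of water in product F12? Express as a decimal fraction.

0.308

Overall, product flow = 4282 kg/min.
water in = 2330×0.342 + 722×0.251 + 1230×0.278 = 1320 kg/min.
water fraction in F12 = 0.308.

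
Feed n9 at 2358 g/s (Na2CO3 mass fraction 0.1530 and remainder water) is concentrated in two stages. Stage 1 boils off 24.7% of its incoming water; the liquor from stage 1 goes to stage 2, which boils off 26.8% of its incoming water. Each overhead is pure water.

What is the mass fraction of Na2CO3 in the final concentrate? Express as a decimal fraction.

0.2468

water in feed = 2358×0.847 = 1997.2 g/s.
After stage 1: water left = (1−0.247)×1997.2 = 1503.9; stream total = 1864.7 g/s.
After stage 2: water left = (1−0.268)×1503.9 = 1100.9; final concentrate = 1461.6 g/s.
Na2CO3 fraction = 360.77/1461.6 = 0.2468.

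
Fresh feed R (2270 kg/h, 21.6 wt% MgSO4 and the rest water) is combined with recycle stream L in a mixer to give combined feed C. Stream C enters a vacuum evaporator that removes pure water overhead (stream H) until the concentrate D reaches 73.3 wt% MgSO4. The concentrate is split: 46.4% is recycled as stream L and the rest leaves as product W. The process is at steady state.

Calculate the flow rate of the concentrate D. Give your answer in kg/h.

1248 kg/h

Overall MgSO4 balance (none leaves overhead): MgSO4 in fresh feed = MgSO4 in product, i.e. 2270×0.216 = (1−0.464)·D·0.733.
D = 490.32/(0.733×0.536) = 1248 kg/h.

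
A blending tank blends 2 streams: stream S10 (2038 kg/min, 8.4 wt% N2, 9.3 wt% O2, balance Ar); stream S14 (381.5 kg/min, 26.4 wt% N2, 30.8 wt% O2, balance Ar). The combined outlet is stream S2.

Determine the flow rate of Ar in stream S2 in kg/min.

Ar out = Ar in = 2038×0.823 + 381.5×0.428 = 1840.6 kg/min.

1841 kg/min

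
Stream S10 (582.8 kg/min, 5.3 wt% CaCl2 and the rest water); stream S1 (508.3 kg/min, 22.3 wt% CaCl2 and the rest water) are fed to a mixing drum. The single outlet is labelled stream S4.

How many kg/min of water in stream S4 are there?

water out = water in = 582.8×0.947 + 508.3×0.777 = 946.86 kg/min.

946.9 kg/min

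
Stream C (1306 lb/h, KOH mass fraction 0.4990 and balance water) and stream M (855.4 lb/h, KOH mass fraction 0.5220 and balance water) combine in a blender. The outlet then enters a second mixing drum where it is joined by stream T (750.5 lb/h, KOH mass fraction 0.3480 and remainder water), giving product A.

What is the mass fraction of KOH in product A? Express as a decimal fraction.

0.4668

Overall, product flow = 2911.9 lb/h.
KOH in = 1306×0.499 + 855.4×0.522 + 750.5×0.348 = 1359.4 lb/h.
KOH fraction in A = 0.4668.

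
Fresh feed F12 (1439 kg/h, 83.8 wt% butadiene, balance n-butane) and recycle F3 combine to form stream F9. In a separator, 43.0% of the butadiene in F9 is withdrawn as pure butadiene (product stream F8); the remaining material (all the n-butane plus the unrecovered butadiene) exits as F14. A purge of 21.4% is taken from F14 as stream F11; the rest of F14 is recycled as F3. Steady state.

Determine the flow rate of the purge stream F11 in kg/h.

499.6 kg/h

n-butane enters only via F12 and leaves only via the purge: 1439×0.162 = 0.214×(n-butane in F14), and the separator passes all n-butane, so n-butane in F9 = n-butane in F14 = 1089.3 kg/h.
butadiene in F9: m_A = 1439×0.838 + (1−0.214)·(1−0.430)·m_A, so m_A = 1205.9/0.5520 = 2184.6 kg/h.
F14 = (1−0.430)×2184.6 + 1089.3 = 2334.6 kg/h.
Purge F11 = 0.214×2334.6 = 499.6 kg/h.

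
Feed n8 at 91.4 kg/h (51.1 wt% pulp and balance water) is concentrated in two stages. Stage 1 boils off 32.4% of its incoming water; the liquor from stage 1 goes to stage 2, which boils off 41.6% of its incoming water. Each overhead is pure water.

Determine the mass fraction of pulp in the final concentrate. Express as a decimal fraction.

water in feed = 91.4×0.489 = 44.695 kg/h.
After stage 1: water left = (1−0.324)×44.695 = 30.214; stream total = 76.919 kg/h.
After stage 2: water left = (1−0.416)×30.214 = 17.645; final concentrate = 64.35 kg/h.
pulp fraction = 46.705/64.35 = 0.726.

0.726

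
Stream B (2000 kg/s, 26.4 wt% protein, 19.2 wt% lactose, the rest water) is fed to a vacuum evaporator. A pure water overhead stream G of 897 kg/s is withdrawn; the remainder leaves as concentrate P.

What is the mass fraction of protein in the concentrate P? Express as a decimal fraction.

protein is not removed: 2000×0.264 = 528 kg/s of protein enters P.
Concentrate = 2000 − 897 = 1103 kg/s.
Mass fraction = 528/1103 = 0.479.

0.479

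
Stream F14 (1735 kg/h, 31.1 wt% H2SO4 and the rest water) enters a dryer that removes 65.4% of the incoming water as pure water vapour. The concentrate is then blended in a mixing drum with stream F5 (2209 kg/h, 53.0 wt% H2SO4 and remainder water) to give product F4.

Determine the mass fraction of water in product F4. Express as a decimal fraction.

0.459

Vapour removed = 0.654×0.689×1735 = 781.8 kg/h; concentrate = 953.2 kg/h.
water reaching the mixer = 413.61 (from concentrate) + 2209×0.470 = 1451.8 kg/h.
Product flow = 953.2 + 2209 = 3162.2 kg/h; water fraction = 0.459.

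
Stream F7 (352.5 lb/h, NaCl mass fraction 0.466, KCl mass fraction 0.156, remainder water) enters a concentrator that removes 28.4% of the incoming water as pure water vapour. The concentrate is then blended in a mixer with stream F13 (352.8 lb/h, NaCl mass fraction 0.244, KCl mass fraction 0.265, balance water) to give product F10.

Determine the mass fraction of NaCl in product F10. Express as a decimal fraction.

0.375

Vapour removed = 0.284×0.378×352.5 = 37.842 lb/h; concentrate = 314.66 lb/h.
NaCl reaching the mixer = 164.27 (from concentrate) + 352.8×0.244 = 250.35 lb/h.
Product flow = 314.66 + 352.8 = 667.46 lb/h; NaCl fraction = 0.375.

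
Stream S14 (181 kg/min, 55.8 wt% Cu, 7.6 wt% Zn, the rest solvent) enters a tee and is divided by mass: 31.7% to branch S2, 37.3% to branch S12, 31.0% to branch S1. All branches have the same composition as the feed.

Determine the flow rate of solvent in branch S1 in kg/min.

Branch S1 total = 0.310×181 = 56.11 kg/min.
solvent in S1 = 0.366×56.11 = 20.536 kg/min.

20.54 kg/min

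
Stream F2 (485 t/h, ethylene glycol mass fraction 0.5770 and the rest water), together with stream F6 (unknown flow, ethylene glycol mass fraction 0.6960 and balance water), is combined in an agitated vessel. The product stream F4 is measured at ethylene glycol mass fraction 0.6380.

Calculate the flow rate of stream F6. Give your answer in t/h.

510.1 t/h

Let F6 be the unknown flow. Total out = 485 + F6.
ethylene glycol balance: 279.84 + 0.696·F6 = 0.638·(485 + F6)
(0.696 − 0.638)·F6 = 0.638×485 − 279.84 = 29.585
F6 = 29.585 / 0.058 = 510.09 t/h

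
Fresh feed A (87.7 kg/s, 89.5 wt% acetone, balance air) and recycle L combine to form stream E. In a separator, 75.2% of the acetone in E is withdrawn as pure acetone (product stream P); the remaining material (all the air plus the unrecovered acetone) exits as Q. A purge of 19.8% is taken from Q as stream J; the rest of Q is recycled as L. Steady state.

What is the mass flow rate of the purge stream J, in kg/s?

14.02 kg/s

air enters only via A and leaves only via the purge: 87.7×0.105 = 0.198×(air in Q), and the separator passes all air, so air in E = air in Q = 46.508 kg/s.
acetone in E: m_A = 87.7×0.895 + (1−0.198)·(1−0.752)·m_A, so m_A = 78.492/0.8011 = 97.979 kg/s.
Q = (1−0.752)×97.979 + 46.508 = 70.806 kg/s.
Purge J = 0.198×70.806 = 14.02 kg/s.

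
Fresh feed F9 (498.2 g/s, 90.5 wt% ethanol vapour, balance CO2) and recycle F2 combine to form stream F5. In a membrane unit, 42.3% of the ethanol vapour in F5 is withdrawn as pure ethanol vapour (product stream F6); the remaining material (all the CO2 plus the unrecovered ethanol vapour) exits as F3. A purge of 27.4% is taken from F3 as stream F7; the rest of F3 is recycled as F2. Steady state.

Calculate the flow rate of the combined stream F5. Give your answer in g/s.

CO2 enters only via F9 and leaves only via the purge: 498.2×0.095 = 0.274×(CO2 in F3), and the membrane unit passes all CO2, so CO2 in F5 = CO2 in F3 = 172.73 g/s.
ethanol vapour in F5: m_A = 498.2×0.905 + (1−0.274)·(1−0.423)·m_A, so m_A = 450.87/0.5811 = 775.89 g/s.
F5 = 775.89 + 172.73 = 948.63 g/s.

948.6 g/s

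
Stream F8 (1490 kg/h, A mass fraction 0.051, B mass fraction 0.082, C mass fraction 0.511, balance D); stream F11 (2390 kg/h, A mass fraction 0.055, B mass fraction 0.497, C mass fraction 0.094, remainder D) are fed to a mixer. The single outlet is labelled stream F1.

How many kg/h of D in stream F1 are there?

D out = D in = 1490×0.356 + 2390×0.354 = 1376.5 kg/h.

1376 kg/h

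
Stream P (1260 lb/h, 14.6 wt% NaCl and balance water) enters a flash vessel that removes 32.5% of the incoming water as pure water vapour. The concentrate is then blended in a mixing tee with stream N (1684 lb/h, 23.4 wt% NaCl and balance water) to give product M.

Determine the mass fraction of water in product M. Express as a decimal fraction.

Vapour removed = 0.325×0.854×1260 = 349.71 lb/h; concentrate = 910.29 lb/h.
water reaching the mixer = 726.33 (from concentrate) + 1684×0.766 = 2016.3 lb/h.
Product flow = 910.29 + 1684 = 2594.3 lb/h; water fraction = 0.777.

0.777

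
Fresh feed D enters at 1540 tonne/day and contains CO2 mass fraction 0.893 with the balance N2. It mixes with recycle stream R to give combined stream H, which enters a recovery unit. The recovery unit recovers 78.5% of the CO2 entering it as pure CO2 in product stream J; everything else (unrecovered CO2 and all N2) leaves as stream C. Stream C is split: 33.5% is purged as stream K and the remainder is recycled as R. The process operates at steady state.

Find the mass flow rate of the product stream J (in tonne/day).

1260 tonne/day

CO2 in H: m_A = 1540×0.893 + (1−0.335)·(1−0.785)·m_A, so m_A = 1375.2/0.8570 = 1604.6 tonne/day.
Product J = 0.785×1604.6 = 1259.6 tonne/day.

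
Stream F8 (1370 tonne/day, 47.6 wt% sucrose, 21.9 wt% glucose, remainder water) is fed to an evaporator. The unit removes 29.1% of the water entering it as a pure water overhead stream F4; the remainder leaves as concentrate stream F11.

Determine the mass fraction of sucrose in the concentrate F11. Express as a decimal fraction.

0.522

sucrose is not removed: 1370×0.476 = 652.12 tonne/day of sucrose enters F11.
water entering = 1370×0.305 = 417.85 tonne/day; overhead removed = 0.291×417.85 = 121.59 tonne/day.
Concentrate = 1370 − 121.59 = 1248.4 tonne/day.
Mass fraction = 652.12/1248.4 = 0.522.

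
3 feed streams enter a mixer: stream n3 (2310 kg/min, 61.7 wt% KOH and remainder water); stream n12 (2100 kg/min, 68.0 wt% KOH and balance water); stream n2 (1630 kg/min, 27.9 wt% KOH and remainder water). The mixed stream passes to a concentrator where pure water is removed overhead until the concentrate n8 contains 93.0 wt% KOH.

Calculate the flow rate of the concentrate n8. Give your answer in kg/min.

KOH entering = 2310×0.617 + 2100×0.680 + 1630×0.279 = 3308 kg/min.
All KOH reports to n8, so n8 = 3308/0.930 = 3557 kg/min.

3557 kg/min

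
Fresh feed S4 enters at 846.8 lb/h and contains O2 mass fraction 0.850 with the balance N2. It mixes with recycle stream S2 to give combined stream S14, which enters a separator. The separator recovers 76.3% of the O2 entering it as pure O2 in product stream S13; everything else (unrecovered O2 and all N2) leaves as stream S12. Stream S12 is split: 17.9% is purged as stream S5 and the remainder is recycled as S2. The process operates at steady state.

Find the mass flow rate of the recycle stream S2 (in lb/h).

756.5 lb/h

N2 enters only via S4 and leaves only via the purge: 846.8×0.150 = 0.179×(N2 in S12), and the separator passes all N2, so N2 in S14 = N2 in S12 = 709.61 lb/h.
O2 in S14: m_A = 846.8×0.850 + (1−0.179)·(1−0.763)·m_A, so m_A = 719.78/0.8054 = 893.67 lb/h.
S12 = (1−0.763)×893.67 + 709.61 = 921.41 lb/h.
Recycle S2 = (1−0.179)×921.41 = 756.48 lb/h.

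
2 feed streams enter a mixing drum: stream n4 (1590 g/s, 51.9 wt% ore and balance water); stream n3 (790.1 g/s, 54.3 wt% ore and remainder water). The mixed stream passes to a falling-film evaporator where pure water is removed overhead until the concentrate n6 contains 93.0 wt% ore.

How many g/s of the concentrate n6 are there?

1349 g/s

ore entering = 1590×0.519 + 790.1×0.543 = 1254.2 g/s.
All ore reports to n6, so n6 = 1254.2/0.930 = 1348.6 g/s.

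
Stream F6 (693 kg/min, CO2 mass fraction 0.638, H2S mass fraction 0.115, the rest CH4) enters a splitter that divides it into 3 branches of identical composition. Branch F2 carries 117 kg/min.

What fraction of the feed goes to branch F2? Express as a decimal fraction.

0.169

Fraction to F2 = 117/693 = 0.1688.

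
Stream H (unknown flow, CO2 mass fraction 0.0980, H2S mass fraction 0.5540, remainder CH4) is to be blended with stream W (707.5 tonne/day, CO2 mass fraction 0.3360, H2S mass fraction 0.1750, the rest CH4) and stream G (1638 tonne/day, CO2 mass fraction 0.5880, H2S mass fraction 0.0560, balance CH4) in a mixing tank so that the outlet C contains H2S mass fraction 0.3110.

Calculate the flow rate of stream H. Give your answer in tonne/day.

2115 tonne/day

Let H be the unknown flow. Total out = 2345.5 + H.
H2S balance: 215.54 + 0.554·H = 0.311·(2345.5 + H)
(0.554 − 0.311)·H = 0.311×2345.5 − 215.54 = 513.91
H = 513.91 / 0.243 = 2114.9 tonne/day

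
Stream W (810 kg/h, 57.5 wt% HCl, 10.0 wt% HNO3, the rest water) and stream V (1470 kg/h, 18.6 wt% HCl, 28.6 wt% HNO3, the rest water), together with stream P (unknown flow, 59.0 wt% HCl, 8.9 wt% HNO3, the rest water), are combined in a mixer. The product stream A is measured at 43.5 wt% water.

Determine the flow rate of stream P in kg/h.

417.6 kg/h

Let P be the unknown flow. Total out = 2280 + P.
water balance: 1039.4 + 0.321·P = 0.435·(2280 + P)
(0.321 − 0.435)·P = 0.435×2280 − 1039.4 = -47.61
P = -47.61 / -0.114 = 417.63 kg/h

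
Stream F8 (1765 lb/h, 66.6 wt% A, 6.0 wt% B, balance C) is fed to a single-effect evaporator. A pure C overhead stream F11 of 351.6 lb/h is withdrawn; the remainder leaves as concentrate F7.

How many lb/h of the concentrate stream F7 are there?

Concentrate = 1765 − 351.6 = 1413.4 lb/h.

1413 lb/h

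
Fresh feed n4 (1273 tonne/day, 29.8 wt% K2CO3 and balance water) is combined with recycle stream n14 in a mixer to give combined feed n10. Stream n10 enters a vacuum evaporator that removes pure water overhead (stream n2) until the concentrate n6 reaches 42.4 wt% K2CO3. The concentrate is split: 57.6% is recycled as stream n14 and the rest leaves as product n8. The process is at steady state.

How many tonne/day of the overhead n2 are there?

378.3 tonne/day

Overall K2CO3 balance (none leaves overhead): K2CO3 in fresh feed = K2CO3 in product, i.e. 1273×0.298 = (1−0.576)·n6·0.424.
n6 = 379.35/(0.424×0.424) = 2110.1 tonne/day.
Recycle n14 = 0.576×2110.1 = 1215.4 tonne/day.
Combined feed n10 = 1273 + 1215.4 = 2488.4 tonne/day.
Overhead n2 = n10 − n6 = 2488.4 − 2110.1 = 378.3 tonne/day.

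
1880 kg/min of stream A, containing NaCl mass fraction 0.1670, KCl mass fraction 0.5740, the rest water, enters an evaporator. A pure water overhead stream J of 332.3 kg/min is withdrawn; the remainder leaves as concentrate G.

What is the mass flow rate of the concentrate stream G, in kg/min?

Concentrate = 1880 − 332.3 = 1547.7 kg/min.

1548 kg/min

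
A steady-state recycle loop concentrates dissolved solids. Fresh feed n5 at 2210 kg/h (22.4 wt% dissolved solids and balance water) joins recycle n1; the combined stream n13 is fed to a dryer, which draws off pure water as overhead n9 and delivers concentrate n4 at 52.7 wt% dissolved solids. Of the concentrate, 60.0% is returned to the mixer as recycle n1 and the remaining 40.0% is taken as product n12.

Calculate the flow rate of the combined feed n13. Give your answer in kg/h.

Overall dissolved solids balance (none leaves overhead): dissolved solids in fresh feed = dissolved solids in product, i.e. 2210×0.224 = (1−0.600)·n4·0.527.
n4 = 495.04/(0.527×0.400) = 2348.4 kg/h.
Recycle n1 = 0.600×2348.4 = 1409 kg/h.
Combined feed n13 = 2210 + 1409 = 3619 kg/h.

3619 kg/h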